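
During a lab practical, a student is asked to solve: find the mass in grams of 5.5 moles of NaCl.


M(NaCl) = 58.44 g/mol
mass = n × M = 5.5 × 58.44 = 321.42 g

321.42 g


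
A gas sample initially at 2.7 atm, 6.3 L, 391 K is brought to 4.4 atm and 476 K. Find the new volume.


P1V1/T1 = P2V2/T2
V2 = P1V1T2/(T1P2)
= 2.7×6.3×476/(391×4.4)
= 4.706 L

4.706 L


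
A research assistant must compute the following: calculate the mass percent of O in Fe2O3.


M(Fe2O3) = 2×55.85 + 3×16.0 = 159.70 g/mol
Mass of O = 3 × 16.0 = 48.00 g/mol
% O = 48.00/159.70 × 100 = 30.06%

30.06%


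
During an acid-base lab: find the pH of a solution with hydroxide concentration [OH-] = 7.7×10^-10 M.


pOH = -log10([OH-]) = -log10(7.7×10^-10)
= 10 - log10(7.7) = 9.11
pH = 14 - pOH = 14 - 9.11 = 4.89

4.89


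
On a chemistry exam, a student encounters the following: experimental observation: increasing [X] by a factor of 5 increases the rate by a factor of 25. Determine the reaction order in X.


rate ∝ [X]^n
5^n = 25 → n = 2
Order in X: 2

2


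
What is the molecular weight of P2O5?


M(P2O5) = 2×30.97 + 5×16.0
= 61.94 + 80.0
= 141.94 g/mol

141.94 g/mol


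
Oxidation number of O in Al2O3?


O is usually -2
Oxidation number: -2

-2


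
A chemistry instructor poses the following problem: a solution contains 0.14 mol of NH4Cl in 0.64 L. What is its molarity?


M = n/V = 0.14/0.64 = 0.219 mol/L

0.219 M


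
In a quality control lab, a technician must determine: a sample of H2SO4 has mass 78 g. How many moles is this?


M(H2SO4) = 98.09 g/mol
n = mass/M = 78/98.09 = 0.7952 mol

0.7952 mol


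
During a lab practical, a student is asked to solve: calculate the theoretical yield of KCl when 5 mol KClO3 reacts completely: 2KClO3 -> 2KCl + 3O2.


Mole ratio KCl:KClO3 = 2:2
n(KCl) = 5 × 2/2 = 5.000 mol
mass = 5.000 × 74.55 = 372.75 g

372.75 g


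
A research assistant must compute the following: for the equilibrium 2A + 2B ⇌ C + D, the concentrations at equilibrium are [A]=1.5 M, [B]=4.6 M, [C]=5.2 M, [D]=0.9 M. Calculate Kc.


Kc = [C][D]/([A]^2[B]^2)
= (5.2^1 × 0.9^1)/(1.5^2 × 4.6^2)
= 4.68/47.61
= 0.09830

0.09830


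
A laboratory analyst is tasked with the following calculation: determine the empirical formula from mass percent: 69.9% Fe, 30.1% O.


Assume 100 g sample. Moles of each element:
  Fe: 69.9/55.85 = 1.252 mol
  O: 30.1/16.0 = 1.881 mol
Divide by smallest (1.252):
  Fe: 1.252/1.252 = 1.0
  O: 1.881/1.252 = 1.5
Multiply all ratios by 2 to obtain whole numbers.
Empirical formula: Fe2O3

Fe2O3


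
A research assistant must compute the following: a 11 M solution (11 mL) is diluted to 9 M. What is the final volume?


C1V1 = C2V2
11 × 11 = 9 × V2
V2 = 121/9 = 13.44 mL

13.44 mL


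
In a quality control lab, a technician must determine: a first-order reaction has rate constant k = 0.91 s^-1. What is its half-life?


t½ = ln2/k = 0.693147/(0.91 s^-1)
= 0.7617 s

0.7617 s


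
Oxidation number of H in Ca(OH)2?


H is +1 with nonmetals
Oxidation number: +1

+1


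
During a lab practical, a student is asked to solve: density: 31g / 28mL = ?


ρ = mass/volume
= 31/28
= 1.107 g/mL

1.107 g/mL


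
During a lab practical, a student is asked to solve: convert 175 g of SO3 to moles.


M(SO3) = 80.07 g/mol
n = mass/M = 175/80.07 = 2.1856 mol

2.1856 mol


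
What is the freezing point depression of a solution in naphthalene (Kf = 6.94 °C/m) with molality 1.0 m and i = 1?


ΔTf = Kf × m × i
= 6.94 × 1.0 × 1
= 6.94 °C

6.94 °C


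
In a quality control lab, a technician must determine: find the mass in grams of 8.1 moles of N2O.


M(N2O) = 44.02 g/mol
mass = n × M = 8.1 × 44.02 = 356.56 g

356.56 g


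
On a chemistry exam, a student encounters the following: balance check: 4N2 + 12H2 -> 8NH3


Equation: 4N2 + 12H2 -> 8NH3
Check atoms: H: 24=24, N: 8=8
Balanced

Yes, balanced


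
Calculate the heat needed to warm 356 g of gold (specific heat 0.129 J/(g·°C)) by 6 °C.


q = mcΔT = 356 × 0.129 × 6
= 275.54 J

275.54 J


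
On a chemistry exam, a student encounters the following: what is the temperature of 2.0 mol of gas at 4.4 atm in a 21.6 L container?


PV = nRT  (R = 0.08206 L·atm/(mol·K))
T = PV/(nR) = 4.4×21.6/(2.0×0.08206)
= 95.04/0.164120
= 579.09 K

579.09 K


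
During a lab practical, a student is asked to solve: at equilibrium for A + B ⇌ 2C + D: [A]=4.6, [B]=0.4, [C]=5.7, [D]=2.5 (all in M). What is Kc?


Kc = [C]^2[D]/([A][B])
= (5.7^2 × 2.5^1)/(4.6^1 × 0.4^1)
= 81.225/1.84
= 44.14

44.14


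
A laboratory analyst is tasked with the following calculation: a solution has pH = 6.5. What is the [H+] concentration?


[H+] = 10^(-pH) = 10^(-6.5)
= 3.16×10^-7 M

3.16×10^-7 M


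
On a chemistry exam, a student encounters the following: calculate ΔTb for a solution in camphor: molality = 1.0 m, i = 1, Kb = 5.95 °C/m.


ΔTb = Kb × m × i
= 5.95 × 1.0 × 1
= 5.95 °C

5.95 °C


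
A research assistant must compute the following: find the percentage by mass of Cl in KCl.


M(KCl) = 1×39.1 + 1×35.45 = 74.55 g/mol
Mass of Cl = 1 × 35.45 = 35.45 g/mol
% Cl = 35.45/74.55 × 100 = 47.55%

47.55%


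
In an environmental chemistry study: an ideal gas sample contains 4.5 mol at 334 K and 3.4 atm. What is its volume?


PV = nRT  (R = 0.08206 L·atm/(mol·K))
V = nRT/P = 4.5×0.08206×334/3.4
= 36.275 L

36.275 L


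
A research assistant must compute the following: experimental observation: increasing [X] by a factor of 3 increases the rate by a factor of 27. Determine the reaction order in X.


rate ∝ [X]^n
3^n = 27 → n = 3
Order in X: 3

3


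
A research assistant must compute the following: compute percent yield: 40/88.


% yield = actual/theoretical × 100
= 40/88 × 100
= 45.45%

45.45%


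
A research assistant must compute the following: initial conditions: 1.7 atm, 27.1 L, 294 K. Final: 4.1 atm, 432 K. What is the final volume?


P1V1/T1 = P2V2/T2
V2 = P1V1T2/(T1P2)
= 1.7×27.1×432/(294×4.1)
= 16.511 L

16.511 L


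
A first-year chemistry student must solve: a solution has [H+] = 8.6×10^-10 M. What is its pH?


pH = -log10([H+]) = -log10(8.6×10^-10)
= 10 - log10(8.6)
= 10 - 0.93
= 9.07

9.07


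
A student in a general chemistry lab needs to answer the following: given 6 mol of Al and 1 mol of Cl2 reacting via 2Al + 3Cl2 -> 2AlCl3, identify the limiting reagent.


Mole ratio available / coefficient:
  Al: 6/2 = 3.000
  Cl2: 1/3 = 0.333
Smaller ratio is limiting.

Cl2


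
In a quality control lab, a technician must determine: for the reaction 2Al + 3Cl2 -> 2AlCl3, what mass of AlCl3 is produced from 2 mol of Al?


Mole ratio AlCl3:Al = 2:2
n(AlCl3) = 2 × 2/2 = 2.000 mol
mass = 2.000 × 133.33 = 266.66 g

266.66 g


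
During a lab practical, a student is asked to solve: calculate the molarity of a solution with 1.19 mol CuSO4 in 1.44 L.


M = n/V = 1.19/1.44 = 0.826 mol/L

0.826 M


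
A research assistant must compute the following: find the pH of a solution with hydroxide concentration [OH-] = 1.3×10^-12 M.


pOH = -log10([OH-]) = -log10(1.3×10^-12)
= 12 - log10(1.3) = 11.89
pH = 14 - pOH = 14 - 11.89 = 2.11

2.11


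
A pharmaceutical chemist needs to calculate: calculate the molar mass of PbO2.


M(PbO2) = 1×207.2 + 2×16.0
= 207.2 + 32.0
= 239.2 g/mol

239.2 g/mol


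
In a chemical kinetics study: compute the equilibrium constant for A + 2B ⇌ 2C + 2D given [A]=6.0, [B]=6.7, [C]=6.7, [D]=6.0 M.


Kc = [C]^2[D]^2/([A][B]^2)
= (6.7^2 × 6.0^2)/(6.0^1 × 6.7^2)
= 1616.04/269.34
= 6.000

6.000


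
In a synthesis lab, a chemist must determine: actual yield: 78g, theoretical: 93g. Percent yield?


% yield = actual/theoretical × 100
= 78/93 × 100
= 83.87%

83.87%


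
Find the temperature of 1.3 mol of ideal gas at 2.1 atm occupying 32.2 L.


PV = nRT  (R = 0.08206 L·atm/(mol·K))
T = PV/(nR) = 2.1×32.2/(1.3×0.08206)
= 67.62/0.106678
= 633.87 K

633.87 K


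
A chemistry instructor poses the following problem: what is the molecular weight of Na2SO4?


M(Na2SO4) = 2×22.99 + 1×32.07 + 4×16.0
= 45.98 + 32.07 + 64.0
= 142.05 g/mol

142.05 g/mol


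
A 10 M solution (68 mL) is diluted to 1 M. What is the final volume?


C1V1 = C2V2
10 × 68 = 1 × V2
V2 = 680/1 = 680.0 mL

680.0 mL


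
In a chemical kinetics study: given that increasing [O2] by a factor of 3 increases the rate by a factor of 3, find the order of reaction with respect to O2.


rate ∝ [O2]^n
3^n = 3 → n = 1
Order in O2: 1

1


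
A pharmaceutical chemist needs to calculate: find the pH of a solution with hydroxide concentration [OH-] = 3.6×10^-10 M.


pOH = -log10([OH-]) = -log10(3.6×10^-10)
= 10 - log10(3.6) = 9.44
pH = 14 - pOH = 14 - 9.44 = 4.56

4.56


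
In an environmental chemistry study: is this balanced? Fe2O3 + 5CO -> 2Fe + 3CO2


Equation: Fe2O3 + 5CO -> 2Fe + 3CO2
Check atoms: C: 5≠3, Fe: 2=2, O: 8≠6
Not balanced

No, not balanced


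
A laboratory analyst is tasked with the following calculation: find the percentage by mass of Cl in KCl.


M(KCl) = 1×39.1 + 1×35.45 = 74.55 g/mol
Mass of Cl = 1 × 35.45 = 35.45 g/mol
% Cl = 35.45/74.55 × 100 = 47.55%

47.55%


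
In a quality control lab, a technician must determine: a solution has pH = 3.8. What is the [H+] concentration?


[H+] = 10^(-pH) = 10^(-3.8)
= 1.58×10^-4 M

1.58×10^-4 M


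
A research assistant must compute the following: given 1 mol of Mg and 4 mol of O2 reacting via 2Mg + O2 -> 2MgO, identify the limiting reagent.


Mole ratio available / coefficient:
  Mg: 1/2 = 0.500
  O2: 4/1 = 4.000
Smaller ratio is limiting.

Mg


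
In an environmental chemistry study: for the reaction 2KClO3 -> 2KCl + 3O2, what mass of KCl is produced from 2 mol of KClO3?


Mole ratio KCl:KClO3 = 2:2
n(KCl) = 2 × 2/2 = 2.000 mol
mass = 2.000 × 74.55 = 149.1 g

149.1 g


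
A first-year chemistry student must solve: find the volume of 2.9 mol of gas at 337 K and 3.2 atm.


PV = nRT  (R = 0.08206 L·atm/(mol·K))
V = nRT/P = 2.9×0.08206×337/3.2
= 25.062 L

25.062 L


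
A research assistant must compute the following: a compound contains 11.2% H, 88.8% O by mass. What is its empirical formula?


Assume 100 g sample. Moles of each element:
  H: 11.2/1.008 = 11.111 mol
  O: 88.8/16.0 = 5.55 mol
Divide by smallest (5.55):
  H: 11.111/5.55 = 2.0
  O: 5.55/5.55 = 1.0
Empirical formula: H2O

H2O


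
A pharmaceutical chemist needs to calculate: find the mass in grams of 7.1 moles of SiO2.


M(SiO2) = 60.09 g/mol
mass = n × M = 7.1 × 60.09 = 426.64 g

426.64 g


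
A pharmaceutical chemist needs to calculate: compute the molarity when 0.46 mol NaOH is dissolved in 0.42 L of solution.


M = n/V = 0.46/0.42 = 1.095 mol/L

1.095 M


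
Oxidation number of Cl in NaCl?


halide: -1
Oxidation number: -1

-1


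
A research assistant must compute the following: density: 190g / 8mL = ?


ρ = mass/volume
= 190/8
= 23.75 g/mL

23.75 g/mL


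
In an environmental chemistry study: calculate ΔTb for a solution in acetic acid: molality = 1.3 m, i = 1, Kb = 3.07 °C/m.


ΔTb = Kb × m × i
= 3.07 × 1.3 × 1
= 3.991 °C

3.991 °C


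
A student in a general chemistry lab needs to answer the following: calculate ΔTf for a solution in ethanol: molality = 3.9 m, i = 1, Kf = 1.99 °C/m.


ΔTf = Kf × m × i
= 1.99 × 3.9 × 1
= 7.761 °C

7.761 °C


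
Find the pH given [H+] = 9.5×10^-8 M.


pH = -log10([H+]) = -log10(9.5×10^-8)
= 8 - log10(9.5)
= 8 - 0.98
= 7.02

7.02


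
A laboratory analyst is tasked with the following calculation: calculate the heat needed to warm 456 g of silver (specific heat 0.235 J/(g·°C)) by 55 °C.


q = mcΔT = 456 × 0.235 × 55
= 5893.80 J

5893.80 J


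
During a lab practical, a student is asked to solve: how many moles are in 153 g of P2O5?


M(P2O5) = 141.94 g/mol
n = mass/M = 153/141.94 = 1.0779 mol

1.0779 mol


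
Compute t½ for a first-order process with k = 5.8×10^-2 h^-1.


t½ = ln2/k = 0.693147/(5.8×10^-2 h^-1)
= 11.95 h

11.95 h


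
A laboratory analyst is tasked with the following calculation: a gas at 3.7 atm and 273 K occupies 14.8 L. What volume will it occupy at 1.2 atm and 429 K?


P1V1/T1 = P2V2/T2
V2 = P1V1T2/(T1P2)
= 3.7×14.8×429/(273×1.2)
= 71.71 L

71.71 L


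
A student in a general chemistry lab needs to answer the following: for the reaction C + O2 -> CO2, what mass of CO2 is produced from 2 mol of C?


Mole ratio CO2:C = 1:1
n(CO2) = 2 × 1/1 = 2.000 mol
mass = 2.000 × 44.01 = 88.02 g

88.02 g


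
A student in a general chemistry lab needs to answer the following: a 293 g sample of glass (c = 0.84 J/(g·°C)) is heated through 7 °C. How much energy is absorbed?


q = mcΔT = 293 × 0.84 × 7
= 1722.84 J

1722.84 J


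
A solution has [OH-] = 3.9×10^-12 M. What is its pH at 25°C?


pOH = -log10([OH-]) = -log10(3.9×10^-12)
= 12 - log10(3.9) = 11.41
pH = 14 - pOH = 14 - 11.41 = 2.59

2.59


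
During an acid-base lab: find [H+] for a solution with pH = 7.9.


[H+] = 10^(-pH) = 10^(-7.9)
= 1.26×10^-8 M

1.26×10^-8 M


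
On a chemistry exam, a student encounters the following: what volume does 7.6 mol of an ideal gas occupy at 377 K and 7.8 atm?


PV = nRT  (R = 0.08206 L·atm/(mol·K))
V = nRT/P = 7.6×0.08206×377/7.8
= 30.143 L

30.143 L


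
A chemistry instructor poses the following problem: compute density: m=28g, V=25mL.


ρ = mass/volume
= 28/25
= 1.12 g/mL

1.12 g/mL


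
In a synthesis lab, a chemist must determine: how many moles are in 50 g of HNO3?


M(HNO3) = 63.02 g/mol
n = mass/M = 50/63.02 = 0.7934 mol

0.7934 mol


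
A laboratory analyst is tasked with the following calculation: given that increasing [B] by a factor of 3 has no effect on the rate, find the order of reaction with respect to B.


rate ∝ [B]^n
rate ∝ [B]^0
Order in B: 0

0


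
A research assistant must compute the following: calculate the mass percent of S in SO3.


M(SO3) = 1×32.07 + 3×16.0 = 80.07 g/mol
Mass of S = 1 × 32.07 = 32.07 g/mol
% S = 32.07/80.07 × 100 = 40.05%

40.05%


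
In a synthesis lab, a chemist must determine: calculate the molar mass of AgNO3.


M(AgNO3) = 1×107.87 + 1×14.01 + 3×16.0
= 107.87 + 14.01 + 48.0
= 169.88 g/mol

169.88 g/mol


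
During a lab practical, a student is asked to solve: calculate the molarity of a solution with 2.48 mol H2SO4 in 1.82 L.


M = n/V = 2.48/1.82 = 1.363 mol/L

1.363 M


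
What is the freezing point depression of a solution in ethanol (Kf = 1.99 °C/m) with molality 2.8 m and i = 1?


ΔTf = Kf × m × i
= 1.99 × 2.8 × 1
= 5.572 °C

5.572 °C


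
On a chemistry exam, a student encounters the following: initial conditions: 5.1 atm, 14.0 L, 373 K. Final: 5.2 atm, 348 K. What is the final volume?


P1V1/T1 = P2V2/T2
V2 = P1V1T2/(T1P2)
= 5.1×14.0×348/(373×5.2)
= 12.81 L

12.81 L


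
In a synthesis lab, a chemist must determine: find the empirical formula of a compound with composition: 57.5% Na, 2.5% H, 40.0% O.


Assume 100 g sample. Moles of each element:
  Na: 57.5/22.99 = 2.501 mol
  H: 2.5/1.008 = 2.48 mol
  O: 40.0/16.0 = 2.5 mol
Divide by smallest (2.48):
  Na: 2.501/2.48 = 1.01
  H: 2.48/2.48 = 1.0
  O: 2.5/2.48 = 1.01
Empirical formula: NaOH

NaOH


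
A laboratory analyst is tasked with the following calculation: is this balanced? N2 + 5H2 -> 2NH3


Equation: N2 + 5H2 -> 2NH3
Check atoms: H: 10≠6, N: 2=2
Not balanced

No, not balanced


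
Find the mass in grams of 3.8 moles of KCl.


M(KCl) = 74.55 g/mol
mass = n × M = 3.8 × 74.55 = 283.29 g

283.29 g


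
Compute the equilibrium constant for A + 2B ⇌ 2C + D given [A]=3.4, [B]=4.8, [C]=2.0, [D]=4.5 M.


Kc = [C]^2[D]/([A][B]^2)
= (2.0^2 × 4.5^1)/(3.4^1 × 4.8^2)
= 18/78.336
= 0.2298

0.2298


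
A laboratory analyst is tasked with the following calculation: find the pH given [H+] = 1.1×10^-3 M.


pH = -log10([H+]) = -log10(1.1×10^-3)
= 3 - log10(1.1)
= 3 - 0.04
= 2.96

2.96


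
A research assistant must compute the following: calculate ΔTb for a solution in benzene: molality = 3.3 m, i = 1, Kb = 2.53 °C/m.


ΔTb = Kb × m × i
= 2.53 × 3.3 × 1
= 8.349 °C

8.349 °C


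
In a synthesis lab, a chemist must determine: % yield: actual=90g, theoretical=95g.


% yield = actual/theoretical × 100
= 90/95 × 100
= 94.74%

94.74%


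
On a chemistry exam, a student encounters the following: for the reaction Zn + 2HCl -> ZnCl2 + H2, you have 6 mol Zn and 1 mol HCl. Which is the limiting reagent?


Mole ratio available / coefficient:
  Zn: 6/1 = 6.000
  HCl: 1/2 = 0.500
Smaller ratio is limiting.

HCl


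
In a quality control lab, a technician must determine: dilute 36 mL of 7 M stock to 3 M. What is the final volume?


C1V1 = C2V2
7 × 36 = 3 × V2
V2 = 252/3 = 84.0 mL

84.0 mL


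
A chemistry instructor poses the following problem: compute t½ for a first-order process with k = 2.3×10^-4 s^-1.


t½ = ln2/k = 0.693147/(2.3×10^-4 s^-1)
= 3014 s

3014 s


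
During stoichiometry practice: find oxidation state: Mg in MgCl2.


Group 2 metal: +2
Oxidation number: +2

+2


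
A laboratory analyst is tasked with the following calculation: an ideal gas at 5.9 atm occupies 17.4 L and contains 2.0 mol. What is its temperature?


PV = nRT  (R = 0.08206 L·atm/(mol·K))
T = PV/(nR) = 5.9×17.4/(2.0×0.08206)
= 102.66/0.164120
= 625.52 K

625.52 K


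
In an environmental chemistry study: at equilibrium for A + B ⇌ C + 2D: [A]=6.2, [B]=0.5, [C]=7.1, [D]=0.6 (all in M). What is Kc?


Kc = [C][D]^2/([A][B])
= (7.1^1 × 0.6^2)/(6.2^1 × 0.5^1)
= 2.556/3.1
= 0.8245

0.8245


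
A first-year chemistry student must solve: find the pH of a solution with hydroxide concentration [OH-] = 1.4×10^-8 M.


pOH = -log10([OH-]) = -log10(1.4×10^-8)
= 8 - log10(1.4) = 7.85
pH = 14 - pOH = 14 - 7.85 = 6.15

6.15


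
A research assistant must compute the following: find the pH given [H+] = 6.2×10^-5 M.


pH = -log10([H+]) = -log10(6.2×10^-5)
= 5 - log10(6.2)
= 5 - 0.79
= 4.21

4.21


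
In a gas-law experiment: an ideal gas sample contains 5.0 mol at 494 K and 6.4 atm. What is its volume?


PV = nRT  (R = 0.08206 L·atm/(mol·K))
V = nRT/P = 5.0×0.08206×494/6.4
= 31.67 L

31.67 L


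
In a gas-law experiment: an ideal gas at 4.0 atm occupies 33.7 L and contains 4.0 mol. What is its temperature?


PV = nRT  (R = 0.08206 L·atm/(mol·K))
T = PV/(nR) = 4.0×33.7/(4.0×0.08206)
= 134.80/0.328240
= 410.68 K

410.68 K


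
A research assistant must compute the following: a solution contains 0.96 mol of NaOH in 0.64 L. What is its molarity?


M = n/V = 0.96/0.64 = 1.500 mol/L

1.500 M


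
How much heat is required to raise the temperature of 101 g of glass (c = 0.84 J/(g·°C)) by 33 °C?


q = mcΔT = 101 × 0.84 × 33
= 2799.72 J

2799.72 J


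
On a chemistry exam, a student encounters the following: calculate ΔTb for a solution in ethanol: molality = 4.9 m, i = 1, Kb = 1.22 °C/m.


ΔTb = Kb × m × i
= 1.22 × 4.9 × 1
= 5.978 °C

5.978 °C


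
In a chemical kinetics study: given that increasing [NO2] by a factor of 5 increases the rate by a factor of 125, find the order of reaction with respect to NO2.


rate ∝ [NO2]^n
5^n = 125 → n = 3
Order in NO2: 3

3


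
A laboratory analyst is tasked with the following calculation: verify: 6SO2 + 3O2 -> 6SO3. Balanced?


Equation: 6SO2 + 3O2 -> 6SO3
Check atoms: O: 18=18, S: 6=6
Balanced

Yes, balanced


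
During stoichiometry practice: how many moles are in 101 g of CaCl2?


M(CaCl2) = 110.98 g/mol
n = mass/M = 101/110.98 = 0.9101 mol

0.9101 mol


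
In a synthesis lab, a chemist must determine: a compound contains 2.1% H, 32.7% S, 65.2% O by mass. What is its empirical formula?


Assume 100 g sample. Moles of each element:
  H: 2.1/1.008 = 2.083 mol
  S: 32.7/32.07 = 1.02 mol
  O: 65.2/16.0 = 4.075 mol
Divide by smallest (1.02):
  H: 2.083/1.02 = 2.04
  S: 1.02/1.02 = 1.0
  O: 4.075/1.02 = 4.0
Empirical formula: H2SO4

H2SO4


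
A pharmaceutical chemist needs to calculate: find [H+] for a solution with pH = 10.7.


[H+] = 10^(-pH) = 10^(-10.7)
= 2.0×10^-11 M

2.0×10^-11 M


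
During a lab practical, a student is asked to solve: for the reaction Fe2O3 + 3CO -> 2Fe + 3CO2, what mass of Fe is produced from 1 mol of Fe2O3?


Mole ratio Fe:Fe2O3 = 2:1
n(Fe) = 1 × 2/1 = 2.000 mol
mass = 2.000 × 55.85 = 111.7 g

111.7 g


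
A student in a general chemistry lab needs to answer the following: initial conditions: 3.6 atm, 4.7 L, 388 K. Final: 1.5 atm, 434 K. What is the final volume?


P1V1/T1 = P2V2/T2
V2 = P1V1T2/(T1P2)
= 3.6×4.7×434/(388×1.5)
= 12.617 L

12.617 L


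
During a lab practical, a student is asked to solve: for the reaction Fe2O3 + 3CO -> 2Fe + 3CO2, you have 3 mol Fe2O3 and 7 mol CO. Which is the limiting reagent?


Mole ratio available / coefficient:
  Fe2O3: 3/1 = 3.000
  CO: 7/3 = 2.333
Smaller ratio is limiting.

CO


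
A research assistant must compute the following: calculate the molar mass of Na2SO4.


M(Na2SO4) = 2×22.99 + 1×32.07 + 4×16.0
= 45.98 + 32.07 + 64.0
= 142.05 g/mol

142.05 g/mol


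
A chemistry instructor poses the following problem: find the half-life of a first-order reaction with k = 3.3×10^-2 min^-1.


t½ = ln2/k = 0.693147/(3.3×10^-2 min^-1)
= 21.00 min

21.00 min


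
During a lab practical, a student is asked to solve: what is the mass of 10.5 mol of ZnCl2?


M(ZnCl2) = 136.28 g/mol
mass = n × M = 10.5 × 136.28 = 1430.94 g

1430.94 g


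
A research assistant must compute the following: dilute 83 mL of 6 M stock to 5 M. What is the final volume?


C1V1 = C2V2
6 × 83 = 5 × V2
V2 = 498/5 = 99.6 mL

99.6 mL


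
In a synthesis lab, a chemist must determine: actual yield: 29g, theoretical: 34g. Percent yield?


% yield = actual/theoretical × 100
= 29/34 × 100
= 85.29%

85.29%


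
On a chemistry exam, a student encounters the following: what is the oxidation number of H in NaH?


H with a metal (hydride): -1
Oxidation number: -1

-1


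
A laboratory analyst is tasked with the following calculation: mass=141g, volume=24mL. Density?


ρ = mass/volume
= 141/24
= 5.875 g/mL

5.875 g/mL


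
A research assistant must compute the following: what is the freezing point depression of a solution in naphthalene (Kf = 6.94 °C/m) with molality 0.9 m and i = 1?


ΔTf = Kf × m × i
= 6.94 × 0.9 × 1
= 6.246 °C

6.246 °C


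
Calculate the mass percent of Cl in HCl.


M(HCl) = 1×1.008 + 1×35.45 = 36.458 g/mol
Mass of Cl = 1 × 35.45 = 35.45 g/mol
% Cl = 35.45/36.458 × 100 = 97.24%

97.24%


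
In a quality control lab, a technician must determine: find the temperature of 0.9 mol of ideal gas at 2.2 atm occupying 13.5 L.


PV = nRT  (R = 0.08206 L·atm/(mol·K))
T = PV/(nR) = 2.2×13.5/(0.9×0.08206)
= 29.70/0.073854
= 402.14 K

402.14 K


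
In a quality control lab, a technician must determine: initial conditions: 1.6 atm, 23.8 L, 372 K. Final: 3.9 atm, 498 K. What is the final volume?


P1V1/T1 = P2V2/T2
V2 = P1V1T2/(T1P2)
= 1.6×23.8×498/(372×3.9)
= 13.071 L

13.071 L


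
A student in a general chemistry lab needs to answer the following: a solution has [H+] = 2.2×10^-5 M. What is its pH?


pH = -log10([H+]) = -log10(2.2×10^-5)
= 5 - log10(2.2)
= 5 - 0.34
= 4.66

4.66


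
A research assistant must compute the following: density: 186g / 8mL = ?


ρ = mass/volume
= 186/8
= 23.25 g/mL

23.25 g/mL


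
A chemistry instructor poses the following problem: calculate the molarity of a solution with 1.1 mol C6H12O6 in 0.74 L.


M = n/V = 1.1/0.74 = 1.486 mol/L

1.486 M


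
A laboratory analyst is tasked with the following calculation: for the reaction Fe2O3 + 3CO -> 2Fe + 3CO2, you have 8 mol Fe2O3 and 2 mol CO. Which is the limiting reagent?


Mole ratio available / coefficient:
  Fe2O3: 8/1 = 8.000
  CO: 2/3 = 0.667
Smaller ratio is limiting.

CO


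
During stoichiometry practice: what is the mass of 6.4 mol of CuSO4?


M(CuSO4) = 159.62 g/mol
mass = n × M = 6.4 × 159.62 = 1021.57 g

1021.57 g


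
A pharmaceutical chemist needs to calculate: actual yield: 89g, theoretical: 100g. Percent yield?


% yield = actual/theoretical × 100
= 89/100 × 100
= 89.0%

89.0%


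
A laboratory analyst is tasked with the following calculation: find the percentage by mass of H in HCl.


M(HCl) = 1×1.008 + 1×35.45 = 36.458 g/mol
Mass of H = 1 × 1.008 = 1.008 g/mol
% H = 1.008/36.458 × 100 = 2.76%

2.76%


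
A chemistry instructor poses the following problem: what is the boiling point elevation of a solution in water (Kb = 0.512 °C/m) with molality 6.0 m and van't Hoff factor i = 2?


ΔTb = Kb × m × i
= 0.512 × 6.0 × 2
= 6.144 °C

6.144 °C


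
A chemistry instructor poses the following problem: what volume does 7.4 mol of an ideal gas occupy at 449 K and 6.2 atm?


PV = nRT  (R = 0.08206 L·atm/(mol·K))
V = nRT/P = 7.4×0.08206×449/6.2
= 43.976 L

43.976 L


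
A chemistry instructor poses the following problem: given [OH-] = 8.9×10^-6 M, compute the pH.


pOH = -log10([OH-]) = -log10(8.9×10^-6)
= 6 - log10(8.9) = 5.05
pH = 14 - pOH = 14 - 5.05 = 8.95

8.95


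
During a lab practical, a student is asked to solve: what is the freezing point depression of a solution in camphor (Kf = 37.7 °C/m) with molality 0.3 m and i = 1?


ΔTf = Kf × m × i
= 37.7 × 0.3 × 1
= 11.31 °C

11.31 °C


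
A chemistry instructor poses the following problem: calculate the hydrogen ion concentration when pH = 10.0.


[H+] = 10^(-pH) = 10^(-10.0)
= 1.0×10^-10 M

1.0×10^-10 M


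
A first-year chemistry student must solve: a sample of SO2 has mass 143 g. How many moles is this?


M(SO2) = 64.07 g/mol
n = mass/M = 143/64.07 = 2.2319 mol

2.2319 mol


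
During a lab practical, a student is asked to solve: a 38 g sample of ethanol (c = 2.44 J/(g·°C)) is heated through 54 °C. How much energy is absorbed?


q = mcΔT = 38 × 2.44 × 54
= 5006.88 J

5006.88 J


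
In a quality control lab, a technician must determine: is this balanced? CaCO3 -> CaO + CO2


Equation: CaCO3 -> CaO + CO2
Check atoms: C: 1=1, Ca: 1=1, O: 3=3
Balanced

Yes, balanced


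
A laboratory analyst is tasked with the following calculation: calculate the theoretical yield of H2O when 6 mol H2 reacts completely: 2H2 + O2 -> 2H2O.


Mole ratio H2O:H2 = 2:2
n(H2O) = 6 × 2/2 = 6.000 mol
mass = 6.000 × 18.02 = 108.12 g

108.12 g


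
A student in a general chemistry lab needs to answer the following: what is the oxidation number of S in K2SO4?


2(+1) + x + 4(-2) = 0, so x = +6
Oxidation number: +6

+6


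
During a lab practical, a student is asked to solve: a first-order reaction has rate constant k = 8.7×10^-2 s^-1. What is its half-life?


t½ = ln2/k = 0.693147/(8.7×10^-2 s^-1)
= 7.967 s

7.967 s


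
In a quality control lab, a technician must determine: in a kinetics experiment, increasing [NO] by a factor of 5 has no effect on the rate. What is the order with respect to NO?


rate ∝ [NO]^n
rate ∝ [NO]^0
Order in NO: 0

0


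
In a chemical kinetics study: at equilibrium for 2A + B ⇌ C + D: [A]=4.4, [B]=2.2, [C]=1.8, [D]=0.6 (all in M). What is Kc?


Kc = [C][D]/([A]^2[B])
= (1.8^1 × 0.6^1)/(4.4^2 × 2.2^1)
= 1.08/42.592
= 0.02536

0.02536


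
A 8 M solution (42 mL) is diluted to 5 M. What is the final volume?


C1V1 = C2V2
8 × 42 = 5 × V2
V2 = 336/5 = 67.2 mL

67.2 mL


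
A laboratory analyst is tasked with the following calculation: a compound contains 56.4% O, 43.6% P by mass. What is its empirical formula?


Assume 100 g sample. Moles of each element:
  O: 56.4/16.0 = 3.525 mol
  P: 43.6/30.97 = 1.408 mol
Divide by smallest (1.408):
  O: 3.525/1.408 = 2.5
  P: 1.408/1.408 = 1.0
Multiply all ratios by 2 to obtain whole numbers.
Empirical formula: P2O5

P2O5


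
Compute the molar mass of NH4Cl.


M(NH4Cl) = 1×14.01 + 4×1.008 + 1×35.45
= 14.01 + 4.03 + 35.45
= 53.49 g/mol

53.49 g/mol


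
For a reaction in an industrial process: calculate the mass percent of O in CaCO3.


M(CaCO3) = 1×40.08 + 1×12.01 + 3×16.0 = 100.09 g/mol
Mass of O = 3 × 16.0 = 48.00 g/mol
% O = 48.00/100.09 × 100 = 47.96%

47.96%


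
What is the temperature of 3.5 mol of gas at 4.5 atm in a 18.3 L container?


PV = nRT  (R = 0.08206 L·atm/(mol·K))
T = PV/(nR) = 4.5×18.3/(3.5×0.08206)
= 82.35/0.287210
= 286.72 K

286.72 K


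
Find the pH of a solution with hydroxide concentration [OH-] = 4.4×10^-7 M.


pOH = -log10([OH-]) = -log10(4.4×10^-7)
= 7 - log10(4.4) = 6.36
pH = 14 - pOH = 14 - 6.36 = 7.64

7.64


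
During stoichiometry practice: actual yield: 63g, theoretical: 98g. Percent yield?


% yield = actual/theoretical × 100
= 63/98 × 100
= 64.29%

64.29%


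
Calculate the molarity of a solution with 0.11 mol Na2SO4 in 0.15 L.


M = n/V = 0.11/0.15 = 0.733 mol/L

0.733 M


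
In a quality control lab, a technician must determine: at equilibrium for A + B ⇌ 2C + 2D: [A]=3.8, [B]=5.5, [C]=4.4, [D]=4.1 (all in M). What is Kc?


Kc = [C]^2[D]^2/([A][B])
= (4.4^2 × 4.1^2)/(3.8^1 × 5.5^1)
= 325.4416/20.9
= 15.57

15.57


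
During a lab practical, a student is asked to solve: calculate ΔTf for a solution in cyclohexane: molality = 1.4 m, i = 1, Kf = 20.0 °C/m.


ΔTf = Kf × m × i
= 20.0 × 1.4 × 1
= 28.0 °C

28.0 °C


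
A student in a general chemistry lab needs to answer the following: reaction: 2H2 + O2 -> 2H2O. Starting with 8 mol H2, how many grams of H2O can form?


Mole ratio H2O:H2 = 2:2
n(H2O) = 8 × 2/2 = 8.000 mol
mass = 8.000 × 18.02 = 144.16 g

144.16 g


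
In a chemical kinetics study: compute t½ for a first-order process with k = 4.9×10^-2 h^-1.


t½ = ln2/k = 0.693147/(4.9×10^-2 h^-1)
= 14.15 h

14.15 h


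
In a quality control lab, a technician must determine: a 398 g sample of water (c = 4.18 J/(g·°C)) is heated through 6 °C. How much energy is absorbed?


q = mcΔT = 398 × 4.18 × 6
= 9981.84 J

9981.84 J


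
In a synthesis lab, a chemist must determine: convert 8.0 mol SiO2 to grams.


M(SiO2) = 60.09 g/mol
mass = n × M = 8.0 × 60.09 = 480.72 g

480.72 g


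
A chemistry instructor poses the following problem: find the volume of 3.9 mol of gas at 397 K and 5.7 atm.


PV = nRT  (R = 0.08206 L·atm/(mol·K))
V = nRT/P = 3.9×0.08206×397/5.7
= 22.29 L

22.29 L


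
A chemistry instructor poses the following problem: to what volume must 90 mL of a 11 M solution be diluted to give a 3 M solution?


C1V1 = C2V2
11 × 90 = 3 × V2
V2 = 990/3 = 330.0 mL

330.0 mL


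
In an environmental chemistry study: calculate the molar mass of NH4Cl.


M(NH4Cl) = 1×14.01 + 4×1.008 + 1×35.45
= 14.01 + 4.03 + 35.45
= 53.49 g/mol

53.49 g/mol


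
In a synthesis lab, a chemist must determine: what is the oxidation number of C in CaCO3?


(+2) + x + 3(-2) = 0, so x = +4
Oxidation number: +4

+4


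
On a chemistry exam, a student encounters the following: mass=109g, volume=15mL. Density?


ρ = mass/volume
= 109/15
= 7.267 g/mL

7.267 g/mL


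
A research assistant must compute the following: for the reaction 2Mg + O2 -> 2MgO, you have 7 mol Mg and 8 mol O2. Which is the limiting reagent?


Mole ratio available / coefficient:
  Mg: 7/2 = 3.500
  O2: 8/1 = 8.000
Smaller ratio is limiting.

Mg


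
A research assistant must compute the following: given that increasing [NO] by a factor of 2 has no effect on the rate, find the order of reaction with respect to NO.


rate ∝ [NO]^n
rate ∝ [NO]^0
Order in NO: 0

0


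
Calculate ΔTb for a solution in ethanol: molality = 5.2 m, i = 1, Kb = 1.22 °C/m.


ΔTb = Kb × m × i
= 1.22 × 5.2 × 1
= 6.344 °C

6.344 °C


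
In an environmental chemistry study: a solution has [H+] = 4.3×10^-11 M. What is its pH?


pH = -log10([H+]) = -log10(4.3×10^-11)
= 11 - log10(4.3)
= 11 - 0.63
= 10.37

10.37


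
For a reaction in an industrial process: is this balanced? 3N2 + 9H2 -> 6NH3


Equation: 3N2 + 9H2 -> 6NH3
Check atoms: H: 18=18, N: 6=6
Balanced

Yes, balanced


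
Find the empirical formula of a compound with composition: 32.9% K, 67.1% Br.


Assume 100 g sample. Moles of each element:
  K: 32.9/39.1 = 0.841 mol
  Br: 67.1/79.9 = 0.84 mol
Divide by smallest (0.84):
  K: 0.841/0.84 = 1.0
  Br: 0.84/0.84 = 1.0
Empirical formula: KBr

KBr


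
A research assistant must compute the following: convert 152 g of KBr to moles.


M(KBr) = 119.0 g/mol
n = mass/M = 152/119.0 = 1.2773 mol

1.2773 mol


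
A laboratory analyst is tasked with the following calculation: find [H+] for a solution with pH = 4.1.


[H+] = 10^(-pH) = 10^(-4.1)
= 7.94×10^-5 M

7.94×10^-5 M


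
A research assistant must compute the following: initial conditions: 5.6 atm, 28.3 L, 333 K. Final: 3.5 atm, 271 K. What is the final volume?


P1V1/T1 = P2V2/T2
V2 = P1V1T2/(T1P2)
= 5.6×28.3×271/(333×3.5)
= 36.849 L

36.849 L


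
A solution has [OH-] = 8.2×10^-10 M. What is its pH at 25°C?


pOH = -log10([OH-]) = -log10(8.2×10^-10)
= 10 - log10(8.2) = 9.09
pH = 14 - pOH = 14 - 9.09 = 4.91

4.91


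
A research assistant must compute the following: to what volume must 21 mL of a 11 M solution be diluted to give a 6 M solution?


C1V1 = C2V2
11 × 21 = 6 × V2
V2 = 231/6 = 38.5 mL

38.5 mL


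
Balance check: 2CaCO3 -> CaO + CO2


Equation: 2CaCO3 -> CaO + CO2
Check atoms: C: 2≠1, Ca: 2≠1, O: 6≠3
Not balanced

No, not balanced


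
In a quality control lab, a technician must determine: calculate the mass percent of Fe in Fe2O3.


M(Fe2O3) = 2×55.85 + 3×16.0 = 159.70 g/mol
Mass of Fe = 2 × 55.85 = 111.70 g/mol
% Fe = 111.70/159.70 × 100 = 69.94%

69.94%


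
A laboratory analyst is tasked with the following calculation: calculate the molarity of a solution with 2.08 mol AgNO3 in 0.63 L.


M = n/V = 2.08/0.63 = 3.302 mol/L

3.302 M


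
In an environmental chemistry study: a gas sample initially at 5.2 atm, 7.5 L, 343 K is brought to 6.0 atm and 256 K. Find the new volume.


P1V1/T1 = P2V2/T2
V2 = P1V1T2/(T1P2)
= 5.2×7.5×256/(343×6.0)
= 4.851 L

4.851 L


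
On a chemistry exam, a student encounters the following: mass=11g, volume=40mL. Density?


ρ = mass/volume
= 11/40
= 0.275 g/mL

0.275 g/mL


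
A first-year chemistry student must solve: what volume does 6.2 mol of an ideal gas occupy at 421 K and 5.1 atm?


PV = nRT  (R = 0.08206 L·atm/(mol·K))
V = nRT/P = 6.2×0.08206×421/5.1
= 41.999 L

41.999 L


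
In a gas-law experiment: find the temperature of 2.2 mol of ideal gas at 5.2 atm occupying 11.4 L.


PV = nRT  (R = 0.08206 L·atm/(mol·K))
T = PV/(nR) = 5.2×11.4/(2.2×0.08206)
= 59.28/0.180532
= 328.36 K

328.36 K


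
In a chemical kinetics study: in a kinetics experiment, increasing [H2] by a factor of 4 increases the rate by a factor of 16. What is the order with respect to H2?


rate ∝ [H2]^n
4^n = 16 → n = 2
Order in H2: 2

2


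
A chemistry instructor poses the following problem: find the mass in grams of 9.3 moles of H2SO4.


M(H2SO4) = 98.09 g/mol
mass = n × M = 9.3 × 98.09 = 912.24 g

912.24 g


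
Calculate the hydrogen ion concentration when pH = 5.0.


[H+] = 10^(-pH) = 10^(-5.0)
= 1.0×10^-5 M

1.0×10^-5 M


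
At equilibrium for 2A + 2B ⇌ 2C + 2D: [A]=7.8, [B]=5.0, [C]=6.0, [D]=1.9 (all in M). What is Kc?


Kc = [C]^2[D]^2/([A]^2[B]^2)
= (6.0^2 × 1.9^2)/(7.8^2 × 5.0^2)
= 129.96/1521
= 0.08544

0.08544


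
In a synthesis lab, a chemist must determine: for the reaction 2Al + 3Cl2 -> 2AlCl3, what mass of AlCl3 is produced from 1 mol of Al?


Mole ratio AlCl3:Al = 2:2
n(AlCl3) = 1 × 2/2 = 1.000 mol
mass = 1.000 × 133.33 = 133.33 g

133.33 g


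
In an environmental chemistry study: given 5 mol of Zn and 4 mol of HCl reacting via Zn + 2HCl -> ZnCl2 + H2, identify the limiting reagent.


Mole ratio available / coefficient:
  Zn: 5/1 = 5.000
  HCl: 4/2 = 2.000
Smaller ratio is limiting.

HCl


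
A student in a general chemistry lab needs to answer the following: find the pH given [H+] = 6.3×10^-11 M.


pH = -log10([H+]) = -log10(6.3×10^-11)
= 11 - log10(6.3)
= 11 - 0.8
= 10.2

10.2


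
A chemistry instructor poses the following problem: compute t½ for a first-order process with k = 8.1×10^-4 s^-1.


t½ = ln2/k = 0.693147/(8.1×10^-4 s^-1)
= 855.7 s

855.7 s


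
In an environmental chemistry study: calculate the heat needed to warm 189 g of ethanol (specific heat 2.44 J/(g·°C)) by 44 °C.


q = mcΔT = 189 × 2.44 × 44
= 20291.04 J

20291.04 J


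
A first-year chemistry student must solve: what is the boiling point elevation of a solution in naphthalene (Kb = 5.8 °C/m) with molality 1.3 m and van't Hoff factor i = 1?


ΔTb = Kb × m × i
= 5.8 × 1.3 × 1
= 7.54 °C

7.54 °C


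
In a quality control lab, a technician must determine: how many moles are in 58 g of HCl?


M(HCl) = 36.46 g/mol
n = mass/M = 58/36.46 = 1.5908 mol

1.5908 mol


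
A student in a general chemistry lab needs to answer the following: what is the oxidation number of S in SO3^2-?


x + 3(-2) = -2, so x = +4
Oxidation number: +4

+4


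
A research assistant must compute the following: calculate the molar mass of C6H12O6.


M(C6H12O6) = 6×12.01 + 12×1.008 + 6×16.0
= 72.06 + 12.1 + 96.0
= 180.16 g/mol

180.16 g/mol


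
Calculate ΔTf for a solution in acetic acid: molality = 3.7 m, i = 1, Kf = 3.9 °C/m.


ΔTf = Kf × m × i
= 3.9 × 3.7 × 1
= 14.43 °C

14.43 °C


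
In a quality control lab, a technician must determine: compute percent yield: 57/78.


% yield = actual/theoretical × 100
= 57/78 × 100
= 73.08%

73.08%


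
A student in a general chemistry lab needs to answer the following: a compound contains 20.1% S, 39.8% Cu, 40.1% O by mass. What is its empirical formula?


Assume 100 g sample. Moles of each element:
  S: 20.1/32.07 = 0.627 mol
  Cu: 39.8/63.55 = 0.626 mol
  O: 40.1/16.0 = 2.506 mol
Divide by smallest (0.626):
  S: 0.627/0.626 = 1.0
  Cu: 0.626/0.626 = 1.0
  O: 2.506/0.626 = 4.0
Empirical formula: CuSO4

CuSO4


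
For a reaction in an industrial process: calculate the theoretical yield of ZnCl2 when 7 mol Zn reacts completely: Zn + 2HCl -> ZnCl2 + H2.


Mole ratio ZnCl2:Zn = 1:1
n(ZnCl2) = 7 × 1/1 = 7.000 mol
mass = 7.000 × 136.28 = 953.96 g

953.96 g


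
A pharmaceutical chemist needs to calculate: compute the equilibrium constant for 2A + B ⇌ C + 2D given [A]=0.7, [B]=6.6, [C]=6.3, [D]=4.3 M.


Kc = [C][D]^2/([A]^2[B])
= (6.3^1 × 4.3^2)/(0.7^2 × 6.6^1)
= 116.487/3.234
= 36.02

36.02


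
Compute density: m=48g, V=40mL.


ρ = mass/volume
= 48/40
= 1.2 g/mL

1.2 g/mL


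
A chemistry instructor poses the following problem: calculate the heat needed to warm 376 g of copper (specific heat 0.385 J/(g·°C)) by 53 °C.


q = mcΔT = 376 × 0.385 × 53
= 7672.28 J

7672.28 J


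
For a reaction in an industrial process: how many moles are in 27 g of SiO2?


M(SiO2) = 60.09 g/mol
n = mass/M = 27/60.09 = 0.4493 mol

0.4493 mol


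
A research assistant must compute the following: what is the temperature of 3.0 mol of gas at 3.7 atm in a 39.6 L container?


PV = nRT  (R = 0.08206 L·atm/(mol·K))
T = PV/(nR) = 3.7×39.6/(3.0×0.08206)
= 146.52/0.246180
= 595.17 K

595.17 K
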